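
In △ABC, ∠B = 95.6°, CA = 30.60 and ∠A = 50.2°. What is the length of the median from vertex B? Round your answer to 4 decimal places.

The third angle is ∠C = 180° − ∠A − ∠B = 34.20°.
Law of sines: BC = CA·sin A/sin B ≈ 23.622.
Law of sines: AB = CA·sin C/sin B ≈ 17.282.
Median from B: ½√(2·AB² + 2·BC² − CA²) ≈ 13.937.

13.9374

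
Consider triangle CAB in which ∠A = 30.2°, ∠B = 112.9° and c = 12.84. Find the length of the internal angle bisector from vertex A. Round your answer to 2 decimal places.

The third angle is ∠C = 180° − ∠A − ∠B = 36.90°.
Law of sines: a = c·sin A/sin C ≈ 10.757.
Law of sines: b = c·sin B/sin C ≈ 19.7.
The bisector from A has length 2·b·c·cos(∠A/2)/(b+c) ≈ 15.01.

t_A ≈ 15.01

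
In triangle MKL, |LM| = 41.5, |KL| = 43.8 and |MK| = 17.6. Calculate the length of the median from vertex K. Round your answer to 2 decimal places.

26.14

Median from K: ½√(2·|MK|² + 2·|KL|² − |LM|²) ≈ 26.145.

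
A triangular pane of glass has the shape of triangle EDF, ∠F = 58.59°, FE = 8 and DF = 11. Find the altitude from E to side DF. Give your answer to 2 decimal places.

h_E ≈ 6.83

By the law of cosines, ED² = DF² + FE² − 2·DF·FE·cos F = 93.276, so ED ≈ 9.658.
Area = ½·DF·FE·sin F ≈ 37.552.
The altitude from E has length 2·area/DF ≈ 6.8277.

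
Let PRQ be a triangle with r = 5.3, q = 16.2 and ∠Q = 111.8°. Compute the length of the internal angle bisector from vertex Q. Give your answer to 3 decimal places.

t_Q ≈ 4.264

Law of sines: sin R = r·sin Q/q ≈ 0.30376.
Since q ≥ r, only the acute value applies: ∠R ≈ 17.68°.
Then ∠P = 180° − ∠Q − ∠R ≈ 50.52°.
Law of sines gives p = q·sin P/sin Q ≈ 13.466.
The bisector from Q has length 2·p·r·cos(∠Q/2)/(p+r) ≈ 4.2644.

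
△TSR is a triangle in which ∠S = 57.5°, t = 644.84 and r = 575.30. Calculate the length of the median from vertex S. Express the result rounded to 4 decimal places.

By the law of cosines, s² = r² + t² − 2·r·t·cos S = 3.4814e+05, so s ≈ 590.03.
Median from S: ½√(2·r² + 2·t² − s²) ≈ 535.13.

m_S ≈ 535.1261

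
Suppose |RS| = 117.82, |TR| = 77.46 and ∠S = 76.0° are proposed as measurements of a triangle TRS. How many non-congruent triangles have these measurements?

|RS|·sin S = 117.82·sin(76.0°) ≈ 114.3.
Since |TR| = 77.46 < 114.3 = |RS| sin S, no triangle exists.

0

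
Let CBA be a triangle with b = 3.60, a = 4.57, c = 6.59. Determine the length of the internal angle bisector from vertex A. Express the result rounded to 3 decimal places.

By the law of cosines, cos A = (c² + b² − a²) / (2·c·b) ≈ 0.74825, so ∠A ≈ 41.56°.
The bisector from A has length 2·c·b·cos(∠A/2)/(c+b) ≈ 4.3534.

4.353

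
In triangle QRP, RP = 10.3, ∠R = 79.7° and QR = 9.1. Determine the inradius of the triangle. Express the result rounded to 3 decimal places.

r ≈ 2.894

By the law of cosines, PQ² = QR² + RP² − 2·QR·RP·cos R = 155.38, so PQ ≈ 12.465.
Area = ½·QR·RP·sin R ≈ 46.11.
Semiperimeter s = (10.3+12.465+9.1)/2 = 15.933.
Inradius = area/s = 46.11/15.933 ≈ 2.8941.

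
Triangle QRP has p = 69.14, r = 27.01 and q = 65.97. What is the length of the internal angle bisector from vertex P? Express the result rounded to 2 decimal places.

By the law of cosines, cos P = (q² + r² − p²) / (2·q·r) ≈ 0.08453, so ∠P ≈ 85.15°.
The bisector from P has length 2·q·r·cos(∠P/2)/(q+r) ≈ 28.224.

t_P ≈ 28.22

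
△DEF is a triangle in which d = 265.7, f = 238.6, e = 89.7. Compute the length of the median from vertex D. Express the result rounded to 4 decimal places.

Median from D: ½√(2·e² + 2·f² − d²) ≈ 121.82.

121.8150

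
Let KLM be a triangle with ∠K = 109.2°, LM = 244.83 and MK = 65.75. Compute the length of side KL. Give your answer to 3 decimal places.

215.202

Law of sines: sin L = MK·sin K/LM ≈ 0.25362.
Since LM ≥ MK, only the acute value applies: ∠L ≈ 14.69°.
Then ∠M = 180° − ∠K − ∠L ≈ 56.11°.
Law of sines gives KL = LM·sin M/sin K ≈ 215.2.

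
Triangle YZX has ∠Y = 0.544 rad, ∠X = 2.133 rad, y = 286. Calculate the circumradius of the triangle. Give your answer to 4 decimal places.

R ≈ 276.2950

The third angle is ∠Z = π − ∠X − ∠Y = 0.465 rad.
Law of sines: z = y·sin Z/sin Y ≈ 247.59.
Law of sines: x = y·sin X/sin Y ≈ 467.54.
Circumradius = y/(2 sin Y) ≈ 276.3.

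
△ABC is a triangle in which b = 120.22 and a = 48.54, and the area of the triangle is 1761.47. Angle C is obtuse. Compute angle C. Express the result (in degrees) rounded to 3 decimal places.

From area = ½·a·b·sin C, we get sin C = 2·area/(a·b) ≈ 0.60371.
Taking the obtuse solution, ∠C ≈ 142.86°.

142.864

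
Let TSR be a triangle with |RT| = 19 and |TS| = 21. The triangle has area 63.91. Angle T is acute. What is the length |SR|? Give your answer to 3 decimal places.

6.786

From area = ½·|RT|·|TS|·sin T, we get sin T = 2·area/(|RT|·|TS|) ≈ 0.32035.
Taking the acute solution, ∠T ≈ 18.68°.
Law of cosines then gives |SR| ≈ 6.7864.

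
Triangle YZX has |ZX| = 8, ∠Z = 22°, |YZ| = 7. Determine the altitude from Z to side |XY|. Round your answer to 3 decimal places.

h_Z ≈ 6.933

By the law of cosines, |XY|² = |YZ|² + |ZX|² − 2·|YZ|·|ZX|·cos Z = 9.1554, so |XY| ≈ 3.0258.
Area = ½·|YZ|·|ZX|·sin Z ≈ 10.489.
The altitude from Z has length 2·area/|XY| ≈ 6.9331.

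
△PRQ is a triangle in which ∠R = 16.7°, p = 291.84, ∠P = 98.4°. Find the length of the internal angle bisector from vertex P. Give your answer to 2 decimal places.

The third angle is ∠Q = 180° − ∠P − ∠R = 64.90°.
Law of sines: r = p·sin R/sin P ≈ 84.773.
Law of sines: q = p·sin Q/sin P ≈ 267.15.
The bisector from P has length 2·r·q·cos(∠P/2)/(r+q) ≈ 84.098.

84.10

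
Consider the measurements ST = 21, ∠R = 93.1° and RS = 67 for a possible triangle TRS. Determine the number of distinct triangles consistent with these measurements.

0

RS·sin R = 67·sin(93.1°) ≈ 66.9.
Since ∠R is not acute, a triangle exists only if ST > RS; here ST ≤ RS, so there is no triangle.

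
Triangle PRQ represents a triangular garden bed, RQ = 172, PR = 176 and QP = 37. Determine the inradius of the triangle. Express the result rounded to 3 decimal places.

Semiperimeter s = (172 + 37 + 176)/2 = 192.5.
Heron's formula: area = √(192.5·20.5·155.5·16.5) ≈ 3182.
Inradius = area/s = 3182/192.5 ≈ 16.53.

16.530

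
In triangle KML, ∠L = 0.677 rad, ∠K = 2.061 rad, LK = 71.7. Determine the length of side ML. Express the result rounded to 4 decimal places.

161.0705

The third angle is ∠M = π − ∠L − ∠K = 0.404 rad.
Law of sines: ML = LK·sin K/sin M ≈ 161.07.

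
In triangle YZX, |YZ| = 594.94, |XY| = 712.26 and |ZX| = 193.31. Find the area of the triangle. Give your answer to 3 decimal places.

49657.006

Semiperimeter s = (193.31 + 712.26 + 594.94)/2 = 750.25.
Heron's formula: area = √(750.25·556.94·37.995·155.31) ≈ 49657.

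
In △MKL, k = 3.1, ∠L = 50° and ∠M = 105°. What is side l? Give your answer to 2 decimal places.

The third angle is ∠K = 180° − ∠L − ∠M = 25.00°.
Law of sines: l = k·sin L/sin K ≈ 5.6191.

5.62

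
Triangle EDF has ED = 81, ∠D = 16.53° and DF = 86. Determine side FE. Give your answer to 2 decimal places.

24.51

By the law of cosines, FE² = ED² + DF² − 2·ED·DF·cos D = 600.8, so FE ≈ 24.511.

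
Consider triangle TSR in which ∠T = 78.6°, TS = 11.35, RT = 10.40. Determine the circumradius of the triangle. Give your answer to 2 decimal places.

7.04

By the law of cosines, SR² = RT² + TS² − 2·RT·TS·cos T = 190.32, so SR ≈ 13.796.
Area = ½·RT·TS·sin T ≈ 57.856.
Circumradius = SR/(2 sin T) ≈ 7.0366.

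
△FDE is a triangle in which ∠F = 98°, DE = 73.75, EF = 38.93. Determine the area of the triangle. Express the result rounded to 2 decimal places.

Law of sines: sin D = EF·sin F/DE ≈ 0.52273.
Since DE ≥ EF, only the acute value applies: ∠D ≈ 31.52°.
Then ∠E = 180° − ∠F − ∠D ≈ 50.48°.
Law of sines gives FD = DE·sin E/sin F ≈ 57.454.
Area = ½·DE·EF·sin E ≈ 1107.5.

area ≈ 1107.46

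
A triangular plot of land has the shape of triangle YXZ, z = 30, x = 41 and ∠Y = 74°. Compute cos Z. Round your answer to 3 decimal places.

By the law of cosines, y² = x² + z² − 2·x·z·cos Y = 1902.9, so y ≈ 43.623.
Law of cosines again: cos Z = (y² + x² − z²)/(2·y·x) ≈ 0.75032, so ∠Z ≈ 41.38°.

cos Z ≈ 0.750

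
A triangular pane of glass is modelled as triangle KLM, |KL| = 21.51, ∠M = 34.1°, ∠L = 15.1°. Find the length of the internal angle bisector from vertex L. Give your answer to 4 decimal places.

The third angle is ∠K = 180° − ∠L − ∠M = 130.80°.
Law of sines: |LM| = |KL|·sin K/sin M ≈ 29.044.
Law of sines: |MK| = |KL|·sin L/sin M ≈ 9.9948.
The bisector from L has length 2·|KL|·|LM|·cos(∠L/2)/(|KL|+|LM|) ≈ 24.501.

24.5012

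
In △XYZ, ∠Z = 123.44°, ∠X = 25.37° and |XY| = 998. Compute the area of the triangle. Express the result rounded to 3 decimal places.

The third angle is ∠Y = 180° − ∠Z − ∠X = 31.19°.
Law of sines: |YZ| = |XY|·sin X/sin Z ≈ 512.43.
Law of sines: |ZX| = |XY|·sin Y/sin Z ≈ 619.37.
Area = ½·|XY|·|YZ|·sin Y ≈ 1.3242e+05.

area ≈ 132423.006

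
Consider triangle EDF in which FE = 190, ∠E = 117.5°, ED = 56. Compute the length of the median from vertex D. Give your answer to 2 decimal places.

m_D ≈ 130.67

By the law of cosines, DF² = FE² + ED² − 2·FE·ED·cos E = 49062, so DF ≈ 221.5.
Median from D: ½√(2·ED² + 2·DF² − FE²) ≈ 130.67.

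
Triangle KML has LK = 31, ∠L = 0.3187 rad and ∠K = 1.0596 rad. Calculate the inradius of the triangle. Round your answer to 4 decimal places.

The third angle is ∠M = π − ∠L − ∠K = 1.7633 rad.
Law of sines: ML = LK·sin K/sin M ≈ 27.546.
Law of sines: KM = LK·sin L/sin M ≈ 9.8961.
Area = ½·LK·ML·sin L ≈ 133.78.
Semiperimeter s = (27.546+31+9.8961)/2 = 34.221.
Inradius = area/s = 133.78/34.221 ≈ 3.9093.

3.9093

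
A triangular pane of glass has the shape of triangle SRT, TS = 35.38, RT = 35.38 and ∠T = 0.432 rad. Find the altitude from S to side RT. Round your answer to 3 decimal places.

14.813

By the law of cosines, SR² = RT² + TS² − 2·RT·TS·cos T = 230, so SR ≈ 15.166.
Area = ½·RT·TS·sin T ≈ 262.05.
The altitude from S has length 2·area/RT ≈ 14.813.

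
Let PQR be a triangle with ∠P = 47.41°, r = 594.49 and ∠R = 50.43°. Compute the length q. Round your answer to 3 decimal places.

764.008

The third angle is ∠Q = 180° − ∠R − ∠P = 82.16°.
Law of sines: q = r·sin Q/sin R ≈ 764.01.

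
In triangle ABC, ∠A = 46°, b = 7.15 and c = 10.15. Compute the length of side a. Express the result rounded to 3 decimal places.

7.302

By the law of cosines, a² = b² + c² − 2·b·c·cos A = 53.319, so a ≈ 7.302.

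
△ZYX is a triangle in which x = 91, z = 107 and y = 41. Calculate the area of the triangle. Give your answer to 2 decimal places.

Semiperimeter s = (107 + 41 + 91)/2 = 119.5.
Heron's formula: area = √(119.5·12.5·78.5·28.5) ≈ 1828.1.

area ≈ 1828.08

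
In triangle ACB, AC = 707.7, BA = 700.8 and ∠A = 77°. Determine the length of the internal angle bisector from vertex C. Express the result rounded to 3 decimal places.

t_C ≈ 706.506

By the law of cosines, CB² = BA² + AC² − 2·BA·AC·cos A = 7.6883e+05, so CB ≈ 876.83.
Law of cosines again: cos C = (AC² + CB² − BA²)/(2·AC·CB) ≈ 0.62732, so ∠C ≈ 51.15°.
The bisector from C has length 2·AC·CB·cos(∠C/2)/(AC+CB) ≈ 706.51.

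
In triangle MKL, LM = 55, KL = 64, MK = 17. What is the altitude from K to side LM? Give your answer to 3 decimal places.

Semiperimeter s = (64 + 55 + 17)/2 = 68.
Heron's formula: area = √(68·4·13·51) ≈ 424.66.
The altitude from K has length 2·area/LM ≈ 15.442.

15.442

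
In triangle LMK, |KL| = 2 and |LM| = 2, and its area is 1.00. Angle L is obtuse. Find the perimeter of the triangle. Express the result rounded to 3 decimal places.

From area = ½·|KL|·|LM|·sin L, we get sin L = 2·area/(|KL|·|LM|) ≈ 0.50000.
Taking the obtuse solution, ∠L ≈ 150.00°.
Law of cosines then gives |MK| ≈ 3.8637.
Perimeter = 3.8637 + 2 + 2 = 7.8637.

7.864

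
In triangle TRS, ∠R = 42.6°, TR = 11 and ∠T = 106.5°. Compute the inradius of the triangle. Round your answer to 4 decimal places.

The third angle is ∠S = 180° − ∠T − ∠R = 30.90°.
Law of sines: RS = TR·sin T/sin S ≈ 20.538.
Law of sines: ST = TR·sin R/sin S ≈ 14.499.
Area = ½·TR·RS·sin R ≈ 76.459.
Semiperimeter s = (20.538+14.499+11)/2 = 23.018.
Inradius = area/s = 76.459/23.018 ≈ 3.3217.

r ≈ 3.3217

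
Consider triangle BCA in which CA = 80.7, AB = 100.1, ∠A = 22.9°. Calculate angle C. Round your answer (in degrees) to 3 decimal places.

By the law of cosines, BC² = CA² + AB² − 2·CA·AB·cos A = 1649.7, so BC ≈ 40.616.
Law of cosines again: cos C = (BC² + CA² − AB²)/(2·BC·CA) ≈ -0.28340, so ∠C ≈ 106.46°.

106.463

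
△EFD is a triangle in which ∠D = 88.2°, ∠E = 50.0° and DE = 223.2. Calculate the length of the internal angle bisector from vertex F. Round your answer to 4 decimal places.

The third angle is ∠F = 180° − ∠D − ∠E = 41.80°.
Law of sines: FD = DE·sin E/sin F ≈ 256.52.
Law of sines: EF = DE·sin D/sin F ≈ 334.7.
The bisector from F has length 2·EF·FD·cos(∠F/2)/(EF+FD) ≈ 271.33.

t_F ≈ 271.3340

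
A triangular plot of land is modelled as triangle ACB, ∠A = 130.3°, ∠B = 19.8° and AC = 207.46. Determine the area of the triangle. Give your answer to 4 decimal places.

The third angle is ∠C = 180° − ∠B − ∠A = 29.90°.
Law of sines: CB = AC·sin A/sin B ≈ 467.1.
Law of sines: BA = AC·sin C/sin B ≈ 305.3.
Area = ½·AC·CB·sin C ≈ 24153.

24152.6689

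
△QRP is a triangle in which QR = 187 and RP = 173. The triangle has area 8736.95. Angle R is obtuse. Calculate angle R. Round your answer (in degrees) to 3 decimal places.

∠R ≈ 147.307°

From area = ½·QR·RP·sin R, we get sin R = 2·area/(QR·RP) ≈ 0.54013.
Taking the obtuse solution, ∠R ≈ 147.31°.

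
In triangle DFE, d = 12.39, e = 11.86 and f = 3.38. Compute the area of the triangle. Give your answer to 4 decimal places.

Semiperimeter s = (12.39 + 3.38 + 11.86)/2 = 13.815.
Heron's formula: area = √(13.815·1.425·10.435·1.955) ≈ 20.04.

area ≈ 20.0402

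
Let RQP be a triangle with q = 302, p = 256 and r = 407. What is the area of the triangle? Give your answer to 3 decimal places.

38591.783

Semiperimeter s = (407 + 302 + 256)/2 = 482.5.
Heron's formula: area = √(482.5·75.5·180.5·226.5) ≈ 38592.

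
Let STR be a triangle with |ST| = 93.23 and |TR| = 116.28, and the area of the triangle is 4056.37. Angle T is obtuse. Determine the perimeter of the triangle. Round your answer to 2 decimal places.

From area = ½·|ST|·|TR|·sin T, we get sin T = 2·area/(|ST|·|TR|) ≈ 0.74835.
Taking the obtuse solution, ∠T ≈ 2.296 rad.
Law of cosines then gives |RS| ≈ 191.3.
Perimeter = 116.28 + 191.3 + 93.23 = 400.81.

perimeter ≈ 400.81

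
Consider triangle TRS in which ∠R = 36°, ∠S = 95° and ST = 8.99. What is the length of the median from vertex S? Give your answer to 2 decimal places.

The third angle is ∠T = 180° − ∠R − ∠S = 49.00°.
Law of sines: RS = ST·sin T/sin R ≈ 11.543.
Law of sines: TR = ST·sin S/sin R ≈ 15.237.
Median from S: ½√(2·RS² + 2·ST² − TR²) ≈ 6.9995.

m_S ≈ 7.00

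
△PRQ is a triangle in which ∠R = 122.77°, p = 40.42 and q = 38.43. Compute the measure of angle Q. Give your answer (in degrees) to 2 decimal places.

∠Q ≈ 27.83°

By the law of cosines, r² = q² + p² − 2·q·p·cos R = 4792.2, so r ≈ 69.226.
Law of cosines again: cos Q = (p² + r² − q²)/(2·p·r) ≈ 0.88437, so ∠Q ≈ 27.83°.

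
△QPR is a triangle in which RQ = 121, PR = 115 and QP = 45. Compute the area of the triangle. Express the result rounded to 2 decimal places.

Semiperimeter s = (115 + 121 + 45)/2 = 140.5.
Heron's formula: area = √(140.5·25.5·19.5·95.5) ≈ 2583.

area ≈ 2583.02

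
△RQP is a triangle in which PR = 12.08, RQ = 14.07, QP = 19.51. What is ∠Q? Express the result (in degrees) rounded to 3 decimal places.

By the law of cosines, cos Q = (RQ² + QP² − PR²) / (2·RQ·QP) ≈ 0.78810, so ∠Q ≈ 37.99°.

∠Q ≈ 37.991°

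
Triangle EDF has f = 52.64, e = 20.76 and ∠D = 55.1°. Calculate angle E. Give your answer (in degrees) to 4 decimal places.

By the law of cosines, d² = f² + e² − 2·f·e·cos D = 1951.5, so d ≈ 44.175.
Law of cosines again: cos E = (d² + f² − e²)/(2·d·f) ≈ 0.92274, so ∠E ≈ 22.67°.

∠E ≈ 22.6702°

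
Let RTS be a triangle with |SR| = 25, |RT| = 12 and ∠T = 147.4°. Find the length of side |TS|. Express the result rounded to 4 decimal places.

Law of sines: sin S = |RT|·sin T/|SR| ≈ 0.25861.
Since |SR| ≥ |RT|, only the acute value applies: ∠S ≈ 14.99°.
Then ∠R = 180° − ∠T − ∠S ≈ 17.61°.
Law of sines gives |TS| = |SR|·sin R/sin T ≈ 14.04.

14.0401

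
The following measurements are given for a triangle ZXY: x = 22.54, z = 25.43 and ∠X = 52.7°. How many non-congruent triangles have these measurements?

z·sin X = 25.43·sin(52.7°) ≈ 20.23.
Since z sin X < x < z (20.23 < 22.54 < 25.43), two triangles exist.

2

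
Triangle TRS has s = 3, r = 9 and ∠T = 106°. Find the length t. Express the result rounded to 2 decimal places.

10.24

By the law of cosines, t² = r² + s² − 2·r·s·cos T = 104.88, so t ≈ 10.241.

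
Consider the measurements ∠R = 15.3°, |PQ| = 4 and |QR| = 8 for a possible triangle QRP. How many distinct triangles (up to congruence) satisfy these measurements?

|QR|·sin R = 8·sin(15.3°) ≈ 2.111.
Since |QR| sin R < |PQ| < |QR| (2.111 < 4 < 8), two triangles exist.

2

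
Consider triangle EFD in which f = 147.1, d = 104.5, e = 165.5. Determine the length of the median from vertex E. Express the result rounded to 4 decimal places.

97.1173

Median from E: ½√(2·f² + 2·d² − e²) ≈ 97.117.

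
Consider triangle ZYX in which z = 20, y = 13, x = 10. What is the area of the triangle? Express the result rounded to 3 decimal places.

56.147

Semiperimeter s = (20 + 13 + 10)/2 = 21.5.
Heron's formula: area = √(21.5·1.5·8.5·11.5) ≈ 56.147.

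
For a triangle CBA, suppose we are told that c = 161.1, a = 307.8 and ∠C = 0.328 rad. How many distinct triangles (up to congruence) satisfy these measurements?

a·sin C = 307.8·sin(0.328 rad) ≈ 99.16.
Since a sin C < c < a (99.16 < 161.1 < 307.8), two triangles exist.

2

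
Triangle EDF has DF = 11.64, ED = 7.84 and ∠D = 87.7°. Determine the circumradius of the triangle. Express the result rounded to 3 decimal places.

R ≈ 6.891

By the law of cosines, FE² = ED² + DF² − 2·ED·DF·cos D = 189.63, so FE ≈ 13.771.
Area = ½·ED·DF·sin D ≈ 45.592.
Circumradius = FE/(2 sin D) ≈ 6.8909.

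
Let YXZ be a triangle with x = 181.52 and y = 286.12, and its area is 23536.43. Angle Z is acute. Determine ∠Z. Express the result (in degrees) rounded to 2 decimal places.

From area = ½·y·x·sin Z, we get sin Z = 2·area/(y·x) ≈ 0.90635.
Taking the acute solution, ∠Z ≈ 65.01°.

∠Z ≈ 65.01°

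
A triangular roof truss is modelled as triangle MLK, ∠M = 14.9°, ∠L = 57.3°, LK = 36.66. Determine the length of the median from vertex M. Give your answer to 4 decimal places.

m_M ≈ 126.7864

The third angle is ∠K = 180° − ∠M − ∠L = 107.80°.
Law of sines: KM = LK·sin L/sin M ≈ 119.98.
Law of sines: ML = LK·sin K/sin M ≈ 135.75.
Median from M: ½√(2·KM² + 2·ML² − LK²) ≈ 126.79.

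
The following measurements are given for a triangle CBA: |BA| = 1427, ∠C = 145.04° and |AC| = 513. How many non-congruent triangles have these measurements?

|AC|·sin C = 513·sin(145.04°) ≈ 294.
Since ∠C is not acute, a triangle exists only if |BA| > |AC|; here |BA| > |AC|, so there is exactly one triangle.

1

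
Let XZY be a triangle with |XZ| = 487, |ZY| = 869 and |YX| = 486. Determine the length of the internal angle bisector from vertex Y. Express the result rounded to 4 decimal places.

By the law of cosines, cos Y = (|ZY|² + |YX|² − |XZ|²) / (2·|ZY|·|YX|) ≈ 0.89288, so ∠Y ≈ 0.467 rad.
The bisector from Y has length 2·|ZY|·|YX|·cos(∠Y/2)/(|ZY|+|YX|) ≈ 606.45.

t_Y ≈ 606.4478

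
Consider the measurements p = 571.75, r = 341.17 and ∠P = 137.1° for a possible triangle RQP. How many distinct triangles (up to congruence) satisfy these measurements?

1

r·sin P = 341.17·sin(137.1°) ≈ 232.2.
Since ∠P is not acute, a triangle exists only if p > r; here p > r, so there is exactly one triangle.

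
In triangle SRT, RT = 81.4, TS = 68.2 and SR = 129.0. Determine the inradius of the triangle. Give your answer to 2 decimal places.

r ≈ 17.45

Semiperimeter s = (81.4 + 68.2 + 129)/2 = 139.3.
Heron's formula: area = √(139.3·57.9·71.1·10.3) ≈ 2430.3.
Inradius = area/s = 2430.3/139.3 ≈ 17.447.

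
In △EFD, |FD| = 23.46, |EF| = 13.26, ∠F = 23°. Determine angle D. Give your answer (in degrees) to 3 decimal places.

24.720

By the law of cosines, |DE|² = |EF|² + |FD|² − 2·|EF|·|FD|·cos F = 153.5, so |DE| ≈ 12.389.
Law of cosines again: cos D = (|FD|² + |DE|² − |EF|²)/(2·|FD|·|DE|) ≈ 0.90836, so ∠D ≈ 24.72°.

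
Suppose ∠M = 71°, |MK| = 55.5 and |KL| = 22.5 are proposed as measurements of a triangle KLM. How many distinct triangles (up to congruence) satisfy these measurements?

|MK|·sin M = 55.5·sin(71°) ≈ 52.48.
Since |KL| = 22.5 < 52.48 = |MK| sin M, no triangle exists.

0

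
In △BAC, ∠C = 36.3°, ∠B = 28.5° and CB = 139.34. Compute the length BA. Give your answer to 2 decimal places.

The third angle is ∠A = 180° − ∠C − ∠B = 115.20°.
Law of sines: BA = CB·sin C/sin A ≈ 91.168.

91.17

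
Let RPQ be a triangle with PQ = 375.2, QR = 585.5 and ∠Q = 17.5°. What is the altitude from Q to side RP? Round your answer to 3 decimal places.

h_Q ≈ 259.984

By the law of cosines, RP² = PQ² + QR² − 2·PQ·QR·cos Q = 64561, so RP ≈ 254.09.
Area = ½·PQ·QR·sin Q ≈ 33029.
The altitude from Q has length 2·area/RP ≈ 259.98.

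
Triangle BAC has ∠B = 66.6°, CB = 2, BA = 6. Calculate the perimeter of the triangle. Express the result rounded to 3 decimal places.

perimeter ≈ 13.520

By the law of cosines, AC² = CB² + BA² − 2·CB·BA·cos B = 30.468, so AC ≈ 5.5198.
Semiperimeter s = (5.5198+2+6)/2 = 6.7599.
Perimeter = 5.5198 + 2 + 6 = 13.52.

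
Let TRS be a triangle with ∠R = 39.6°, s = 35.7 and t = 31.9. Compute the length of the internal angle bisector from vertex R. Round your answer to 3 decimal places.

31.701

By the law of cosines, r² = s² + t² − 2·s·t·cos R = 537.13, so r ≈ 23.176.
The bisector from R has length 2·s·t·cos(∠R/2)/(s+t) ≈ 31.701.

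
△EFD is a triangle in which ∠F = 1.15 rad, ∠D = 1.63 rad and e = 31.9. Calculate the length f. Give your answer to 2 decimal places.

82.31

The third angle is ∠E = π − ∠F − ∠D = 0.362 rad.
Law of sines: f = e·sin F/sin E ≈ 82.307.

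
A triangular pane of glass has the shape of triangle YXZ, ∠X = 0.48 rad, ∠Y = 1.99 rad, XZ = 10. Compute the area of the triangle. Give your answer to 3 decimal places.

The third angle is ∠Z = π − ∠Y − ∠X = 0.672 rad.
Law of sines: ZY = XZ·sin X/sin Y ≈ 5.0555.
Law of sines: YX = XZ·sin Z/sin Y ≈ 6.8122.
Area = ½·XZ·ZY·sin Z ≈ 15.729.

15.729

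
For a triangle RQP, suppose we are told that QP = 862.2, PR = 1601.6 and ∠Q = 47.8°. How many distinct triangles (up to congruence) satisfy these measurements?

1

QP·sin Q = 862.2·sin(47.8°) ≈ 638.7.
Since PR ≥ QP, exactly one triangle exists.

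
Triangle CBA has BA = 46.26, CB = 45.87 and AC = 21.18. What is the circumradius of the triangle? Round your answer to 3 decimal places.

23.670

By the law of cosines, cos C = (AC² + CB² − BA²) / (2·AC·CB) ≈ 0.21238, so ∠C ≈ 77.74°.
Circumradius = BA/(2 sin C) ≈ 23.67.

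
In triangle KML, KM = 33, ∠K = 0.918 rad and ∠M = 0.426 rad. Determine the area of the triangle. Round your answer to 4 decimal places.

183.4386

The third angle is ∠L = π − ∠K − ∠M = 1.798 rad.
Law of sines: ML = KM·sin K/sin L ≈ 26.904.
Law of sines: LK = KM·sin M/sin L ≈ 13.995.
Area = ½·KM·ML·sin M ≈ 183.44.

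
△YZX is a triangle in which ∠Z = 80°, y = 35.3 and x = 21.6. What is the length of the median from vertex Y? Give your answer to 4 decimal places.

By the law of cosines, z² = x² + y² − 2·x·y·cos Z = 1447.8, so z ≈ 38.051.
Median from Y: ½√(2·z² + 2·x² − y²) ≈ 25.41.

m_Y ≈ 25.4102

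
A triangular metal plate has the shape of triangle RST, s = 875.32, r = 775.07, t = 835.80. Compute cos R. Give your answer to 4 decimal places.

0.5905

By the law of cosines, cos R = (s² + t² − r²) / (2·s·t) ≈ 0.59050, so ∠R ≈ 53.81°.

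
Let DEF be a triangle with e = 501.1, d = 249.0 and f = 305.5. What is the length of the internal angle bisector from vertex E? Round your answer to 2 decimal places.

118.09

By the law of cosines, cos E = (f² + d² − e²) / (2·f·d) ≈ -0.62949, so ∠E ≈ 129.01°.
The bisector from E has length 2·f·d·cos(∠E/2)/(f+d) ≈ 118.09.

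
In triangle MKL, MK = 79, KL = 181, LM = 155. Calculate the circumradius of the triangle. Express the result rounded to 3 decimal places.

90.973

By the law of cosines, cos M = (LM² + MK² − KL²) / (2·LM·MK) ≈ -0.10188, so ∠M ≈ 95.85°.
Circumradius = KL/(2 sin M) ≈ 90.973.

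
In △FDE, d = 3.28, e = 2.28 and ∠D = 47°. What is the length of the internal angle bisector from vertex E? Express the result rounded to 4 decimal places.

Law of sines: sin E = e·sin D/d ≈ 0.50838.
Since d ≥ e, only the acute value applies: ∠E ≈ 30.56°.
Then ∠F = 180° − ∠D − ∠E ≈ 102.44°.
Law of sines gives f = d·sin F/sin D ≈ 4.3795.
The bisector from E has length 2·f·d·cos(∠E/2)/(f+d) ≈ 3.6183.

3.6183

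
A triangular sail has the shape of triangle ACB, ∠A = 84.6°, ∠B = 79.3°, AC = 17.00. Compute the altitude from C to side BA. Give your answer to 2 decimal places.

h_C ≈ 16.92

The third angle is ∠C = 180° − ∠B − ∠A = 16.10°.
Law of sines: CB = AC·sin A/sin B ≈ 17.224.
Law of sines: BA = AC·sin C/sin B ≈ 4.7978.
Area = ½·AC·CB·sin C ≈ 40.6.
The altitude from C has length 2·area/BA ≈ 16.925.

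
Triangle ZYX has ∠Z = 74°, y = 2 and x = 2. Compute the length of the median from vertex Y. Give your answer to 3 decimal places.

m_Y ≈ 1.974

By the law of cosines, z² = y² + x² − 2·y·x·cos Z = 5.7949, so z ≈ 2.4073.
Median from Y: ½√(2·x² + 2·z² − y²) ≈ 1.9742.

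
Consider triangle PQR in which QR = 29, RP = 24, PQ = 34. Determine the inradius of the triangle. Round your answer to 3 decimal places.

Semiperimeter s = (29 + 24 + 34)/2 = 43.5.
Heron's formula: area = √(43.5·14.5·19.5·9.5) ≈ 341.83.
Inradius = area/s = 341.83/43.5 ≈ 7.8581.

7.858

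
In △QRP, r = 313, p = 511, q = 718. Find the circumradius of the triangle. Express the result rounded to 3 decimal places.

By the law of cosines, cos Q = (r² + p² − q²) / (2·r·p) ≈ -0.48903, so ∠Q ≈ 119.28°.
Circumradius = q/(2 sin Q) ≈ 411.57.

411.571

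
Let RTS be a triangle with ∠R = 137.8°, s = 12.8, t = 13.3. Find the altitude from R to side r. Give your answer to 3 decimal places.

By the law of cosines, r² = t² + s² − 2·t·s·cos R = 592.96, so r ≈ 24.351.
Area = ½·t·s·sin R ≈ 57.177.
The altitude from R has length 2·area/r ≈ 4.6961.

h_R ≈ 4.696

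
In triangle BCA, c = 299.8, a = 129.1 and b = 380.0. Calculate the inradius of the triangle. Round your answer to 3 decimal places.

Semiperimeter s = (380 + 299.8 + 129.1)/2 = 404.45.
Heron's formula: area = √(404.45·24.45·104.65·275.35) ≈ 16880.
Inradius = area/s = 16880/404.45 ≈ 41.737.

41.737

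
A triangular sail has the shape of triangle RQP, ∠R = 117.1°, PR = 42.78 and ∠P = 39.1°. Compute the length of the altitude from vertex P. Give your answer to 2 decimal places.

The third angle is ∠Q = 180° − ∠P − ∠R = 23.80°.
Law of sines: QP = PR·sin R/sin Q ≈ 94.372.
Law of sines: RQ = PR·sin P/sin Q ≈ 66.858.
Area = ½·PR·QP·sin P ≈ 1273.1.
The altitude from P has length 2·area/RQ ≈ 38.083.

h_P ≈ 38.08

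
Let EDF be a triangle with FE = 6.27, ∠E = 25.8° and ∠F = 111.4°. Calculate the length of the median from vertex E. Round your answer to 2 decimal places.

The third angle is ∠D = 180° − ∠F − ∠E = 42.80°.
Law of sines: DF = FE·sin E/sin D ≈ 4.0164.
Law of sines: ED = FE·sin F/sin D ≈ 8.5919.
Median from E: ½√(2·FE² + 2·ED² − DF²) ≈ 7.2481.

m_E ≈ 7.25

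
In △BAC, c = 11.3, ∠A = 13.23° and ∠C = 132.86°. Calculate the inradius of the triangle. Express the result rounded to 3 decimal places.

The third angle is ∠B = 180° − ∠A − ∠C = 33.91°.
Law of sines: b = c·sin B/sin C ≈ 8.6003.
Law of sines: a = c·sin A/sin C ≈ 3.5281.
Area = ½·c·b·sin A ≈ 11.121.
Semiperimeter s = (8.6003+3.5281+11.3)/2 = 11.714.
Inradius = area/s = 11.121/11.714 ≈ 0.94934.

0.949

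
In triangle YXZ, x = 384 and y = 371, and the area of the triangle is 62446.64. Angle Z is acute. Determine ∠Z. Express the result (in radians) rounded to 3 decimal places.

From area = ½·y·x·sin Z, we get sin Z = 2·area/(y·x) ≈ 0.87667.
Taking the acute solution, ∠Z ≈ 1.069 rad.

1.069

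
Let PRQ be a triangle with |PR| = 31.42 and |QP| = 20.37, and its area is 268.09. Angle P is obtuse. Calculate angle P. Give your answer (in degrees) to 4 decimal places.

123.0969

From area = ½·|QP|·|PR|·sin P, we get sin P = 2·area/(|QP|·|PR|) ≈ 0.83775.
Taking the obtuse solution, ∠P ≈ 123.10°.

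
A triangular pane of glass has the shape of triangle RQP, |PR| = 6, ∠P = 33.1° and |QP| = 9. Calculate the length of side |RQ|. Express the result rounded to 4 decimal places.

5.1504

By the law of cosines, |RQ|² = |QP|² + |PR|² − 2·|QP|·|PR|·cos P = 26.526, so |RQ| ≈ 5.1504.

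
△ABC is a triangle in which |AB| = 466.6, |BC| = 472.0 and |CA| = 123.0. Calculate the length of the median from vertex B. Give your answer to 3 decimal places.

465.261

Median from B: ½√(2·|AB|² + 2·|BC|² − |CA|²) ≈ 465.26.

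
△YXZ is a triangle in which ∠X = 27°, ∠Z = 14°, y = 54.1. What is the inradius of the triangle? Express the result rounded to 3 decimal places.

4.395

The third angle is ∠Y = 180° − ∠X − ∠Z = 139.00°.
Law of sines: x = y·sin X/sin Y ≈ 37.437.
Law of sines: z = y·sin Z/sin Y ≈ 19.949.
Area = ½·y·x·sin Z ≈ 244.99.
Semiperimeter s = (54.1+37.437+19.949)/2 = 55.743.
Inradius = area/s = 244.99/55.743 ≈ 4.3949.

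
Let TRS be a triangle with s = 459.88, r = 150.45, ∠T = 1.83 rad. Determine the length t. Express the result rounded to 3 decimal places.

519.223

By the law of cosines, t² = r² + s² − 2·r·s·cos T = 2.6959e+05, so t ≈ 519.22.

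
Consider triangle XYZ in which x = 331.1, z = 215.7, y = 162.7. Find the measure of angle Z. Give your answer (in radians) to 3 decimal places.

∠Z ≈ 0.589 rad

By the law of cosines, cos Z = (x² + y² − z²) / (2·x·y) ≈ 0.83137, so ∠Z ≈ 0.5892 rad.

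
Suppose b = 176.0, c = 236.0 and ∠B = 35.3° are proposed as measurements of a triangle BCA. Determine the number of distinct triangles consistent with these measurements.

c·sin B = 236.0·sin(35.3°) ≈ 136.4.
Since c sin B < b < c (136.4 < 176.0 < 236.0), two triangles exist.

2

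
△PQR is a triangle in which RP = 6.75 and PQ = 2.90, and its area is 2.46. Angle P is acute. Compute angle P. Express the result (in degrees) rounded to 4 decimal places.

14.5569

From area = ½·RP·PQ·sin P, we get sin P = 2·area/(RP·PQ) ≈ 0.25134.
Taking the acute solution, ∠P ≈ 14.56°.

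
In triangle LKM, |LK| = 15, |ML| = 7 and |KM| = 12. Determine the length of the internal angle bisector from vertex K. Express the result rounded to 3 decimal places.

By the law of cosines, cos K = (|LK|² + |KM|² − |ML|²) / (2·|LK|·|KM|) ≈ 0.88889, so ∠K ≈ 27.27°.
The bisector from K has length 2·|LK|·|KM|·cos(∠K/2)/(|LK|+|KM|) ≈ 12.958.

t_K ≈ 12.958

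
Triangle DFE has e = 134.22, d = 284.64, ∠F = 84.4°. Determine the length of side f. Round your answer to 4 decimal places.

302.6198

By the law of cosines, f² = e² + d² − 2·e·d·cos F = 91579, so f ≈ 302.62.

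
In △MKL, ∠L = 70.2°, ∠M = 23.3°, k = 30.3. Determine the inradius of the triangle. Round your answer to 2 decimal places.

The third angle is ∠K = 180° − ∠L − ∠M = 86.50°.
Law of sines: m = k·sin M/sin K ≈ 12.007.
Law of sines: l = k·sin L/sin K ≈ 28.562.
Area = ½·k·m·sin L ≈ 171.16.
Semiperimeter s = (12.007+30.3+28.562)/2 = 35.435.
Inradius = area/s = 171.16/35.435 ≈ 4.8302.

4.83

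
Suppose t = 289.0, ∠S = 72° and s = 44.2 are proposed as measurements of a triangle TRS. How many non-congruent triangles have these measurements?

t·sin S = 289.0·sin(72°) ≈ 274.9.
Since s = 44.2 < 274.9 = t sin S, no triangle exists.

0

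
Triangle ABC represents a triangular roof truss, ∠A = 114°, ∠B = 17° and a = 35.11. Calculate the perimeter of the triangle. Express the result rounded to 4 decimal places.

The third angle is ∠C = 180° − ∠A − ∠B = 49.00°.
Law of sines: b = a·sin B/sin A ≈ 11.237.
Law of sines: c = a·sin C/sin A ≈ 29.006.
Semiperimeter s = (35.11+11.237+29.006)/2 = 37.676.
Perimeter = 35.11 + 11.237 + 29.006 = 75.352.

perimeter ≈ 75.3521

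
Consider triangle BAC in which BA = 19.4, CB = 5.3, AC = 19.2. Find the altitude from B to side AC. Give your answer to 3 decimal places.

h_B ≈ 5.273

Semiperimeter s = (19.2 + 5.3 + 19.4)/2 = 21.95.
Heron's formula: area = √(21.95·2.75·16.65·2.55) ≈ 50.625.
The altitude from B has length 2·area/AC ≈ 5.2734.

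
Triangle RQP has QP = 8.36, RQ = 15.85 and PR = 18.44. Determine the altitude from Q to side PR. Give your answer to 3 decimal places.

Semiperimeter s = (8.36 + 18.44 + 15.85)/2 = 21.325.
Heron's formula: area = √(21.325·12.965·2.885·5.475) ≈ 66.084.
The altitude from Q has length 2·area/PR ≈ 7.1675.

7.167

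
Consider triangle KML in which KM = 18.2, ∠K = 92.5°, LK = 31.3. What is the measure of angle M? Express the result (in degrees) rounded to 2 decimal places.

By the law of cosines, ML² = LK² + KM² − 2·LK·KM·cos K = 1360.6, so ML ≈ 36.887.
Law of cosines again: cos M = (KM² + ML² − LK²)/(2·KM·ML) ≈ 0.53042, so ∠M ≈ 57.97°.

∠M ≈ 57.97°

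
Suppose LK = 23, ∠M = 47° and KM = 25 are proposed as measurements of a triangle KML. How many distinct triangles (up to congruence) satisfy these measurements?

KM·sin M = 25·sin(47°) ≈ 18.28.
Since KM sin M < LK < KM (18.28 < 23 < 25), two triangles exist.

2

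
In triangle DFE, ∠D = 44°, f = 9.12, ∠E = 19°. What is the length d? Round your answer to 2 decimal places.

7.11

The third angle is ∠F = 180° − ∠E − ∠D = 117.00°.
Law of sines: d = f·sin D/sin F ≈ 7.1103.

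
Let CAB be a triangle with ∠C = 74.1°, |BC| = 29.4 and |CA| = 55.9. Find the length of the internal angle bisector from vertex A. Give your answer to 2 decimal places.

By the law of cosines, |AB|² = |BC|² + |CA|² − 2·|BC|·|CA|·cos C = 3088.7, so |AB| ≈ 55.576.
Law of cosines again: cos A = (|CA|² + |AB|² − |BC|²)/(2·|CA|·|AB|) ≈ 0.86090, so ∠A ≈ 30.58°.
The bisector from A has length 2·|CA|·|AB|·cos(∠A/2)/(|CA|+|AB|) ≈ 53.764.

t_A ≈ 53.76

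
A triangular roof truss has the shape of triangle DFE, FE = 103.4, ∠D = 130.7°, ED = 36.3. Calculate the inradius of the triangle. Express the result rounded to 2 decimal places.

r ≈ 9.70

Law of sines: sin F = ED·sin D/FE ≈ 0.26615.
Since FE ≥ ED, only the acute value applies: ∠F ≈ 15.44°.
Then ∠E = 180° − ∠D − ∠F ≈ 33.86°.
Law of sines gives DF = FE·sin E/sin D ≈ 75.999.
Area = ½·FE·ED·sin E ≈ 1045.8.
Semiperimeter s = (103.4+36.3+75.999)/2 = 107.85.
Inradius = area/s = 1045.8/107.85 ≈ 9.6965.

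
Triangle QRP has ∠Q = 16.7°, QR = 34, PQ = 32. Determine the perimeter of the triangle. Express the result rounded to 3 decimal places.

By the law of cosines, RP² = PQ² + QR² − 2·PQ·QR·cos Q = 95.778, so RP ≈ 9.7866.
Semiperimeter s = (9.7866+32+34)/2 = 37.893.
Perimeter = 9.7866 + 32 + 34 = 75.787.

perimeter ≈ 75.787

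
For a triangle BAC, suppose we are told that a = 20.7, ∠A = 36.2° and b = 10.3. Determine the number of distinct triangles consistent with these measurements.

1

b·sin A = 10.3·sin(36.2°) ≈ 6.083.
Since a ≥ b, exactly one triangle exists.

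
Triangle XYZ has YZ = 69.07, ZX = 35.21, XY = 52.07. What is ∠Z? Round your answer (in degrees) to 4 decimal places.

By the law of cosines, cos Z = (YZ² + ZX² − XY²) / (2·YZ·ZX) ≈ 0.67829, so ∠Z ≈ 47.29°.

47.2901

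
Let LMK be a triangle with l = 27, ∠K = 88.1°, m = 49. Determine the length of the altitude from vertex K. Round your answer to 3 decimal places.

h_K ≈ 23.973

By the law of cosines, k² = l² + m² − 2·l·m·cos K = 3042.3, so k ≈ 55.157.
Area = ½·l·m·sin K ≈ 661.14.
The altitude from K has length 2·area/k ≈ 23.973.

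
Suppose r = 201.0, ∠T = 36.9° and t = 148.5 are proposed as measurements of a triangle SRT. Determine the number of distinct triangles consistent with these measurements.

2

r·sin T = 201.0·sin(36.9°) ≈ 120.7.
Since r sin T < t < r (120.7 < 148.5 < 201.0), two triangles exist.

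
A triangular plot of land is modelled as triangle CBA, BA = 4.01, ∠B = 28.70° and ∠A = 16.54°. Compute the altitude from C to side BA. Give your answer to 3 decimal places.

The third angle is ∠C = 180° − ∠B − ∠A = 134.76°.
Law of sines: AC = BA·sin B/sin C ≈ 2.712.
Law of sines: CB = BA·sin A/sin C ≈ 1.6077.
Area = ½·BA·AC·sin A ≈ 1.548.
The altitude from C has length 2·area/BA ≈ 0.77207.

0.772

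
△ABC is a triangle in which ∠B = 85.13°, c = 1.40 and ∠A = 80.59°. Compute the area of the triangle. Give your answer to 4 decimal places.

3.9055

The third angle is ∠C = 180° − ∠A − ∠B = 14.28°.
Law of sines: a = c·sin A/sin C ≈ 5.5994.
Law of sines: b = c·sin B/sin C ≈ 5.6553.
Area = ½·c·a·sin B ≈ 3.9055.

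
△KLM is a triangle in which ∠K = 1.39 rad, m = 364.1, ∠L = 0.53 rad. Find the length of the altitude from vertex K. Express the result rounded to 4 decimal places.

h_K ≈ 184.0647

The third angle is ∠M = π − ∠K − ∠L = 1.222 rad.
Law of sines: k = m·sin K/sin M ≈ 381.17.
Law of sines: l = m·sin L/sin M ≈ 195.89.
Area = ½·m·k·sin L ≈ 35080.
The altitude from K has length 2·area/k ≈ 184.06.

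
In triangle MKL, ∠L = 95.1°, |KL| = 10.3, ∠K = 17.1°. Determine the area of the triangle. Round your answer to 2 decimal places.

The third angle is ∠M = 180° − ∠K − ∠L = 67.80°.
Law of sines: |LM| = |KL|·sin K/sin M ≈ 3.2711.
Law of sines: |MK| = |KL|·sin L/sin M ≈ 11.081.
Area = ½·|KL|·|LM|·sin L ≈ 16.779.

16.78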